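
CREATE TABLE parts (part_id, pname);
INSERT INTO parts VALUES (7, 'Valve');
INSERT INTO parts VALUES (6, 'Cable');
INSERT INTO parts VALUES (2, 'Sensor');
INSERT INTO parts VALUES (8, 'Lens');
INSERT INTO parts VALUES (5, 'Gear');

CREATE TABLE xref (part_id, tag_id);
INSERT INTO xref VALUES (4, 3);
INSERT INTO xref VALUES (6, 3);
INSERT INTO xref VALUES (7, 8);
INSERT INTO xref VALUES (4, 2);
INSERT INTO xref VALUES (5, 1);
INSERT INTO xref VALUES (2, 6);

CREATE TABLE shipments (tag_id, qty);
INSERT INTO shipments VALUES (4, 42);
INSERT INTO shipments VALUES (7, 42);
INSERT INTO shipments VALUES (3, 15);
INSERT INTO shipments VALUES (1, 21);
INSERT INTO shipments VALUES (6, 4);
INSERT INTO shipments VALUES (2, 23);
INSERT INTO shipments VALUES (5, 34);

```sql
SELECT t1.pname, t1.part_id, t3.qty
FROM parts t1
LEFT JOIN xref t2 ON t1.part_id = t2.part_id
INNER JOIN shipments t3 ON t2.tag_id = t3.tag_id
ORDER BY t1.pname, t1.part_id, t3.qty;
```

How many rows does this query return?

Step 1 — t1 LEFT JOIN t2 on part_id → 5 row(s).
Then INNER JOIN `shipments t3` on tag_id: keep only rows whose t2.tag_id appears in t3.
Result: 3 row(s).

3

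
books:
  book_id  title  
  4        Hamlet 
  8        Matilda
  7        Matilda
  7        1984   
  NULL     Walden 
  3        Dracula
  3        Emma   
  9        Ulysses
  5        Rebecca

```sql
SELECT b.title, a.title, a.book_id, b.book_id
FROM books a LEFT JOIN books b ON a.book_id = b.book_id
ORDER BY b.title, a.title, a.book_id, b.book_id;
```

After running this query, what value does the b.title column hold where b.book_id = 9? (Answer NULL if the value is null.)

LEFT JOIN keeps every row from `books a`; unmatched rows get NULL for `books b`'s columns.
Matching on a.book_id = b.book_id. A NULL in a compared column never satisfies the condition.
- a (book_id=4) pairs with 1 row(s) of b.
- a (book_id=8) pairs with 1 row(s) of b.
- a (book_id=7) pairs with 2 row(s) of b.
- a (book_id=7) pairs with 2 row(s) of b.
- a (book_id=NULL) has no partner → padded with NULL.
- a (book_id=3) pairs with 2 row(s) of b.
- a (book_id=3) pairs with 2 row(s) of b.
- a (book_id=9) pairs with 1 row(s) of b.
- a (book_id=5) pairs with 1 row(s) of b.

Ulysses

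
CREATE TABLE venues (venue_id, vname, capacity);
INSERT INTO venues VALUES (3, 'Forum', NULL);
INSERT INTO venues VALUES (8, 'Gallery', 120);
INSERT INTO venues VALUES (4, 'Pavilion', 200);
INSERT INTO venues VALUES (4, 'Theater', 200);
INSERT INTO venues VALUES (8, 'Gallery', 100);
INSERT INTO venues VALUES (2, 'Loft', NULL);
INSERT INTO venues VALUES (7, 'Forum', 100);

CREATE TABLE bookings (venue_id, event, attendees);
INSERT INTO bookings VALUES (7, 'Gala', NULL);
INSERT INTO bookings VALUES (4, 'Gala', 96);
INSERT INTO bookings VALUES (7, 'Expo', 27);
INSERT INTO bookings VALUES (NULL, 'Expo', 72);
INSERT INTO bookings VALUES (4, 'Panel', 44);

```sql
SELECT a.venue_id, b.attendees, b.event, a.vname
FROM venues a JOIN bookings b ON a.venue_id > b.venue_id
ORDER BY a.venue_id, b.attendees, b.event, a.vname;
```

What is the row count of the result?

INNER JOIN keeps only pairs where the ON condition holds.
Matching on a.venue_id > b.venue_id. A NULL in a compared column never satisfies the condition.
- venue_id=3: no matching b row, dropped.
- venue_id=8: 4 matching b row(s), so 4 row(s) emitted.
- venue_id=4: no matching b row, dropped.
- venue_id=4: no matching b row, dropped.
- venue_id=8: 4 matching b row(s), so 4 row(s) emitted.
- venue_id=2: no matching b row, dropped.
- venue_id=7: 2 matching b row(s), so 2 row(s) emitted.
Total: 10 rows.

10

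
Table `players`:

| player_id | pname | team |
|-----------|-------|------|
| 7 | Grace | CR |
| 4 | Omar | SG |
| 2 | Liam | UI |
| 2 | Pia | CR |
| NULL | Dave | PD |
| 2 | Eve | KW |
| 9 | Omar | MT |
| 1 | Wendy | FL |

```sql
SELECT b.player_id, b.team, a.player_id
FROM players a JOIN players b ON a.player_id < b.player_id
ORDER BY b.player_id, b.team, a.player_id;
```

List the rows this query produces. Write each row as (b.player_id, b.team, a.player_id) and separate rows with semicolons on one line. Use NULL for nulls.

(2, CR, 1); (2, KW, 1); (2, UI, 1); (4, SG, 1); (4, SG, 2); (4, SG, 2); (4, SG, 2); (7, CR, 1); (7, CR, 2); (7, CR, 2); (7, CR, 2); (7, CR, 4); (9, MT, 1); (9, MT, 2); (9, MT, 2); (9, MT, 2); (9, MT, 4); (9, MT, 7)

INNER JOIN keeps only pairs where the ON condition holds.
Matching on a.player_id < b.player_id. A NULL in a compared column never satisfies the condition.
Matched pairs: 18.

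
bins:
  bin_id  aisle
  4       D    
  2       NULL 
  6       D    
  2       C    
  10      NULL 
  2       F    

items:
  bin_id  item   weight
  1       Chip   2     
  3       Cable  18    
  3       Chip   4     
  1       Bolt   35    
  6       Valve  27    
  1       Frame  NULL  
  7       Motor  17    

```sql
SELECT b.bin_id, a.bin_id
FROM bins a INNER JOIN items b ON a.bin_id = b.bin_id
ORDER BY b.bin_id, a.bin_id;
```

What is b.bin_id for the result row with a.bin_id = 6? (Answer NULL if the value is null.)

6

INNER JOIN keeps only pairs where the ON condition holds.
Matching on a.bin_id = b.bin_id.
- a (bin_id=4) has no partner → excluded.
- a (bin_id=2) has no partner → excluded.
- a (bin_id=6) pairs with 1 row(s) of b.
- a (bin_id=2) has no partner → excluded.
- a (bin_id=10) has no partner → excluded.
- a (bin_id=2) has no partner → excluded.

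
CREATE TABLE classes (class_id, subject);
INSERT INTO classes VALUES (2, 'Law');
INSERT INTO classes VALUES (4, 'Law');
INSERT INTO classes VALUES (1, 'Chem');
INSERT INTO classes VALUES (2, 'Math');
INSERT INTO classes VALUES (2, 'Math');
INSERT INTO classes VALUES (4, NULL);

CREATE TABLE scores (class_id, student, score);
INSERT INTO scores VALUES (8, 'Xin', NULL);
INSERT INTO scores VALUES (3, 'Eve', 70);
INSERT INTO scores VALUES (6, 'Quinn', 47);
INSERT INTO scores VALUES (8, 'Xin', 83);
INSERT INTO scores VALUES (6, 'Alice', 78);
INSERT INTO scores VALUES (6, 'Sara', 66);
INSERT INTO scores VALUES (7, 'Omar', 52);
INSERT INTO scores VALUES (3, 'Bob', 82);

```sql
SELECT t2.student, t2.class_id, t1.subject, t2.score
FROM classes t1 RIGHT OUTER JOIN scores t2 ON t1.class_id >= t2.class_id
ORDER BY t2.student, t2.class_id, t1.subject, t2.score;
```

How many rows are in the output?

RIGHT JOIN keeps every row from `scores`; unmatched rows get NULL for `classes`'s columns.
Matching on t1.class_id >= t2.class_id.
- class_id=2: no matching t2 row.
- class_id=4: 2 matching t2 row(s), so 2 row(s) emitted.
- class_id=1: no matching t2 row.
- class_id=2: no matching t2 row.
- class_id=2: no matching t2 row.
- class_id=4: 2 matching t2 row(s), so 2 row(s) emitted.
- 6 row(s) from t2 found no t1 partner → padded with NULL.
Total: 4 matched + 6 padded = 10 rows.

10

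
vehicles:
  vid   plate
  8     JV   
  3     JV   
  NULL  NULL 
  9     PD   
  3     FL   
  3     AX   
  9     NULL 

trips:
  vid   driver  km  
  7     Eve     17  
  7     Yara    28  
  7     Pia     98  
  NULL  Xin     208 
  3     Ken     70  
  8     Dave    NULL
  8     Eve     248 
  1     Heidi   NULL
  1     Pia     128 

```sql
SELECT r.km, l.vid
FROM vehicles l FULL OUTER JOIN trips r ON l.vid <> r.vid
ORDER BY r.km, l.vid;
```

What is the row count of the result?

FULL OUTER JOIN keeps every row from both sides; unmatched rows get NULL for the other side's columns.
Matching on l.vid <> r.vid. A NULL in a compared column never satisfies the condition.
Matched pairs: 43; unmatched l rows kept: 1; unmatched r rows kept: 1.
Total: 43 matched + 2 padded = 45 rows.

45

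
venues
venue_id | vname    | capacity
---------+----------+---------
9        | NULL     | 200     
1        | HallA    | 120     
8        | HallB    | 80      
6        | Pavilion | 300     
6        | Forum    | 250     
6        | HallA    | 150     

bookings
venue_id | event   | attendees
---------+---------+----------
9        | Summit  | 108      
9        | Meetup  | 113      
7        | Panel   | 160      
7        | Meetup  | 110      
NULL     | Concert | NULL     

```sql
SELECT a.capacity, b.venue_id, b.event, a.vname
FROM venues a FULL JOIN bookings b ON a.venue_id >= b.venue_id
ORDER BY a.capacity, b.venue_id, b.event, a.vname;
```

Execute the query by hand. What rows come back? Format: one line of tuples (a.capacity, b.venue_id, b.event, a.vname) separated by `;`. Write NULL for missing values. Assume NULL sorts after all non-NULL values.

FULL OUTER JOIN keeps every row from both sides; unmatched rows get NULL for the other side's columns.
Matching on a.venue_id >= b.venue_id. A NULL in a compared column never satisfies the condition.
- a row (venue_id=9): matches 4 b row(s) → 4 output row(s).
- a row (venue_id=1): no match → kept, b columns NULL.
- a row (venue_id=8): matches 2 b row(s) → 2 output row(s).
- a row (venue_id=6): no match → kept, b columns NULL.
- a row (venue_id=6): no match → kept, b columns NULL.
- a row (venue_id=6): no match → kept, b columns NULL.
- 1 b row(s) had no a match → kept, a columns NULL.

(80, 7, Meetup, HallB); (80, 7, Panel, HallB); (120, NULL, NULL, HallA); (150, NULL, NULL, HallA); (200, 7, Meetup, NULL); (200, 7, Panel, NULL); (200, 9, Meetup, NULL); (200, 9, Summit, NULL); (250, NULL, NULL, Forum); (300, NULL, NULL, Pavilion); (NULL, NULL, Concert, NULL)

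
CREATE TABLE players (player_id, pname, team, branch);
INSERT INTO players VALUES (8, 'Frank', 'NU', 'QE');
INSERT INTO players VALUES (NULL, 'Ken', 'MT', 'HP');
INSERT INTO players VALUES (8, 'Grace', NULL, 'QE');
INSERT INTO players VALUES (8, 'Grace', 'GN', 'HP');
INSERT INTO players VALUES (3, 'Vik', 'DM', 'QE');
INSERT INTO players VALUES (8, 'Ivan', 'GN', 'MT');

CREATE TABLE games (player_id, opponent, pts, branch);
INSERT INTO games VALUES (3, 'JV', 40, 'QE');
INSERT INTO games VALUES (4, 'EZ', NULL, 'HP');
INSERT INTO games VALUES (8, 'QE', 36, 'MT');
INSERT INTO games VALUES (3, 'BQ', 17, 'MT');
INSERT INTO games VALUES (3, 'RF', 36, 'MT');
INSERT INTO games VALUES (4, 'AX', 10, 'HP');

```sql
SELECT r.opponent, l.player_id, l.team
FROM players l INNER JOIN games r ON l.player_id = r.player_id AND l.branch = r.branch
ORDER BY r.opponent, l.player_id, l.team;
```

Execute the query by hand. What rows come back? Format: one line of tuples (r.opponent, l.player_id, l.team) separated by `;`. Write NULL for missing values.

(JV, 3, DM); (QE, 8, GN)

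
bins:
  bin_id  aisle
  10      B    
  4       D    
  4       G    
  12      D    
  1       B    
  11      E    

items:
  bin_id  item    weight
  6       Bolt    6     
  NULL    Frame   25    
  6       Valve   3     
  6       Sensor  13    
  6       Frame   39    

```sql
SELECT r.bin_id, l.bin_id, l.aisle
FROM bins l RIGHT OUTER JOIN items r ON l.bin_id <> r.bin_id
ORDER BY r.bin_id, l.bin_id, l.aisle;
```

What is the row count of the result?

25

RIGHT JOIN keeps every row from `items`; unmatched rows get NULL for `bins`'s columns.
Matching on l.bin_id <> r.bin_id. A NULL in a compared column never satisfies the condition.
- l row (bin_id=10): matches 4 r row(s) → 4 output row(s).
- l row (bin_id=4): matches 4 r row(s) → 4 output row(s).
- l row (bin_id=4): matches 4 r row(s) → 4 output row(s).
- l row (bin_id=12): matches 4 r row(s) → 4 output row(s).
- l row (bin_id=1): matches 4 r row(s) → 4 output row(s).
- l row (bin_id=11): matches 4 r row(s) → 4 output row(s).
- 1 r row(s) had no l match → kept, l columns NULL.
Total: 24 matched + 1 padded = 25 rows.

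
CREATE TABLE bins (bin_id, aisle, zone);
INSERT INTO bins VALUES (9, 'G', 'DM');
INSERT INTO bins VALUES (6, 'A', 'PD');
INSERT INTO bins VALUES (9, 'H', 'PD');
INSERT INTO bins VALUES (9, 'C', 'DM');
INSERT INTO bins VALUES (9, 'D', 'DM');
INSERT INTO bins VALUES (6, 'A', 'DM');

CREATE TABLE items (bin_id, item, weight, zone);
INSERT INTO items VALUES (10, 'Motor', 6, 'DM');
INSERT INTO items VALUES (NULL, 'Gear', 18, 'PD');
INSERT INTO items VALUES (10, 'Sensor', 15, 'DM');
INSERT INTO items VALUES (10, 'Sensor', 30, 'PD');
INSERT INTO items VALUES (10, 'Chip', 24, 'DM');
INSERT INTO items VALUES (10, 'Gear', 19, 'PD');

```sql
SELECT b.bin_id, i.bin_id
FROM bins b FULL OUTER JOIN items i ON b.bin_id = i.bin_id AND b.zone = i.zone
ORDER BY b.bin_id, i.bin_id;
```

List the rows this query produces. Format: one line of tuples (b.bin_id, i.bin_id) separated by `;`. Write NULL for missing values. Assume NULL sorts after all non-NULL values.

(6, NULL); (6, NULL); (9, NULL); (9, NULL); (9, NULL); (9, NULL); (NULL, 10); (NULL, 10); (NULL, 10); (NULL, 10); (NULL, 10); (NULL, NULL)

FULL OUTER JOIN keeps every row from both sides; unmatched rows get NULL for the other side's columns.
Matching on b.bin_id = i.bin_id AND b.zone = i.zone. A NULL in a compared column never satisfies the condition.
Matched pairs: 0; unmatched b rows kept: 6; unmatched i rows kept: 6.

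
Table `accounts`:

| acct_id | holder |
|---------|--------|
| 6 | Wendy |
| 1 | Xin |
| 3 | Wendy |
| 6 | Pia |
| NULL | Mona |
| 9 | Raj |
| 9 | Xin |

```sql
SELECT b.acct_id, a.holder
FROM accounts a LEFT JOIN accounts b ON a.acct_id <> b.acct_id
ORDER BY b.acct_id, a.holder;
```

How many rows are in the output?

LEFT JOIN keeps every row from `accounts a`; unmatched rows get NULL for `accounts b`'s columns.
Matching on a.acct_id <> b.acct_id. A NULL in a compared column never satisfies the condition.
- a row (acct_id=6): matches 4 b row(s) → 4 output row(s).
- a row (acct_id=1): matches 5 b row(s) → 5 output row(s).
- a row (acct_id=3): matches 5 b row(s) → 5 output row(s).
- a row (acct_id=6): matches 4 b row(s) → 4 output row(s).
- a row (acct_id=NULL): no match → kept, b columns NULL.
- a row (acct_id=9): matches 4 b row(s) → 4 output row(s).
- a row (acct_id=9): matches 4 b row(s) → 4 output row(s).
Total: 26 matched + 1 padded = 27 rows.

27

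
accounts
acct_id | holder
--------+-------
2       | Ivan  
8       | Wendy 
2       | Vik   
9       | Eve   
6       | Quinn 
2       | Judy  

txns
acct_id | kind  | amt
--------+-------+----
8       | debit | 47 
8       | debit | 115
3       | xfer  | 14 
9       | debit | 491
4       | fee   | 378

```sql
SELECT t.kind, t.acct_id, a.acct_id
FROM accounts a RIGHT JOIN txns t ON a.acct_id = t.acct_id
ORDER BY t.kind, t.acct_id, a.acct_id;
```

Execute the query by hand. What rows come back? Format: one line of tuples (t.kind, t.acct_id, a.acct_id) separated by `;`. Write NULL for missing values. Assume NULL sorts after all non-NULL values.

RIGHT JOIN keeps every row from `txns`; unmatched rows get NULL for `accounts`'s columns.
Matching on a.acct_id = t.acct_id.
Matched pairs: 3; unmatched t rows kept: 2.

(debit, 8, 8); (debit, 8, 8); (debit, 9, 9); (fee, 4, NULL); (xfer, 3, NULL)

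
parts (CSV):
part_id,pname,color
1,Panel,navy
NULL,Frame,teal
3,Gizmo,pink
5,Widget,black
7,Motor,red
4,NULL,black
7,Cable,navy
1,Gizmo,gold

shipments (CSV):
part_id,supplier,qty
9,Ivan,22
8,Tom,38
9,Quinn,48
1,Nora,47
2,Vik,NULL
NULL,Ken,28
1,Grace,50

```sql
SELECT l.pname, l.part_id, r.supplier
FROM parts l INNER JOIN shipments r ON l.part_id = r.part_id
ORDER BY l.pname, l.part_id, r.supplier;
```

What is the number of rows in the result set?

INNER JOIN keeps only pairs where the ON condition holds.
Matching on l.part_id = r.part_id. A NULL in a compared column never satisfies the condition.
Matched pairs: 4.
Total: 4 rows.

4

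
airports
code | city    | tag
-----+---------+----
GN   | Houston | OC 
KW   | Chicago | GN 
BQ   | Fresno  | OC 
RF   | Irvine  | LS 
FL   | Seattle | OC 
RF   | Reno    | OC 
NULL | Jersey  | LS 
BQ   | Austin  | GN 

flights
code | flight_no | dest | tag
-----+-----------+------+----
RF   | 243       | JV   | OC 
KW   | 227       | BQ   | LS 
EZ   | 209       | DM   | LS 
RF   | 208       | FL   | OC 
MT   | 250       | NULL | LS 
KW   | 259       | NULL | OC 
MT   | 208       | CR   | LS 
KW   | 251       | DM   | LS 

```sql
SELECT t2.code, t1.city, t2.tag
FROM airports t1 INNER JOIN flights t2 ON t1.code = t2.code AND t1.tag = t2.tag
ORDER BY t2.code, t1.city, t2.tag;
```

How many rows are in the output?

2

INNER JOIN keeps only pairs where the ON condition holds.
Matching on t1.code = t2.code AND t1.tag = t2.tag. A NULL in a compared column never satisfies the condition.
Matched pairs: 2.
Total: 2 rows.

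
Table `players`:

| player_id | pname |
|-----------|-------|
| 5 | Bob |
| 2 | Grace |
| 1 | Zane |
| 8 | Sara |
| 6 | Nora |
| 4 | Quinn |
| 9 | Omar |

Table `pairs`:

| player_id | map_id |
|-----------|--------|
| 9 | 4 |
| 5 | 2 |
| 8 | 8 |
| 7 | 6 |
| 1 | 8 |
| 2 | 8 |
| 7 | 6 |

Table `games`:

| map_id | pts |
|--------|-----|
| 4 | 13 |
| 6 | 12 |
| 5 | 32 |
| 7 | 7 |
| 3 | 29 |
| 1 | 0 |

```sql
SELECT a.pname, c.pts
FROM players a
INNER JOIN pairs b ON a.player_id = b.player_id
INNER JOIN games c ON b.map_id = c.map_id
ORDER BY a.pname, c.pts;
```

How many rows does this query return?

1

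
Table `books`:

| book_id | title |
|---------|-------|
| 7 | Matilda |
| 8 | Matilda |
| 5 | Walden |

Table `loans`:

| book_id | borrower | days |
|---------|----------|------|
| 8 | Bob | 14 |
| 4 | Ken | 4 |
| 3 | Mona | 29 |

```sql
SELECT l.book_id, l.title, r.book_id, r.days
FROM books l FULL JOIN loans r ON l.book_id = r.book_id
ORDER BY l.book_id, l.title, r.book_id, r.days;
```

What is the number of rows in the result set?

5

FULL OUTER JOIN keeps every row from both sides; unmatched rows get NULL for the other side's columns.
Matching on l.book_id = r.book_id.
- l row (book_id=7): no match → kept, r columns NULL.
- l row (book_id=8): matches 1 r row(s) → 1 output row(s).
- l row (book_id=5): no match → kept, r columns NULL.
- plus 2 unmatched r row(s), each kept with NULL l columns.
Total: 1 matched + 4 padded = 5 rows.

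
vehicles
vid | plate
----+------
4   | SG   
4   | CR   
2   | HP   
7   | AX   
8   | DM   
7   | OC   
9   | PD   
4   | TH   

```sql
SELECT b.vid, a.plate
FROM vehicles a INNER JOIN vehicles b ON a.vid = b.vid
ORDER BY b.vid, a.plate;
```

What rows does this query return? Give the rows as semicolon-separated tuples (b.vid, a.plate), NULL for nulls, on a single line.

INNER JOIN keeps only pairs where the ON condition holds.
Matching on a.vid = b.vid.
- vid=4: 3 matching b row(s), so 3 row(s) emitted.
- vid=4: 3 matching b row(s), so 3 row(s) emitted.
- vid=2: 1 matching b row(s), so 1 row(s) emitted.
- vid=7: 2 matching b row(s), so 2 row(s) emitted.
- vid=8: 1 matching b row(s), so 1 row(s) emitted.
- vid=7: 2 matching b row(s), so 2 row(s) emitted.
- vid=9: 1 matching b row(s), so 1 row(s) emitted.
- vid=4: 3 matching b row(s), so 3 row(s) emitted.

(2, HP); (4, CR); (4, CR); (4, CR); (4, SG); (4, SG); (4, SG); (4, TH); (4, TH); (4, TH); (7, AX); (7, AX); (7, OC); (7, OC); (8, DM); (9, PD)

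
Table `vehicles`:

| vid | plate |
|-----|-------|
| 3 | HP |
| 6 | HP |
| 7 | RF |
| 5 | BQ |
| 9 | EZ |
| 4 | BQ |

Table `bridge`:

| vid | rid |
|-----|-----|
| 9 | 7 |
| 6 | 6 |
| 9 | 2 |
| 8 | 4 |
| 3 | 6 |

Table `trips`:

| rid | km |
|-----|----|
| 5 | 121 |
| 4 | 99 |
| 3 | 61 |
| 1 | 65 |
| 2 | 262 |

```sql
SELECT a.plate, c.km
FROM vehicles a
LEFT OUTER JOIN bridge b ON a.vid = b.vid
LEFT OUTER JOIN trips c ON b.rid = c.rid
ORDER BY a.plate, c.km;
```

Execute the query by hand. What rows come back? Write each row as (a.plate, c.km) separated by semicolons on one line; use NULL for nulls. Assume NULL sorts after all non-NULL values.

(BQ, NULL); (BQ, NULL); (EZ, 262); (EZ, NULL); (HP, NULL); (HP, NULL); (RF, NULL)

Joins associate left-to-right: vehicles LEFT JOIN bridge on vid gives 7 intermediate row(s).
Then LEFT JOIN `trips c` on rid: each of those 7 rows is kept; rows whose b.rid has no match in c get NULL for c's columns.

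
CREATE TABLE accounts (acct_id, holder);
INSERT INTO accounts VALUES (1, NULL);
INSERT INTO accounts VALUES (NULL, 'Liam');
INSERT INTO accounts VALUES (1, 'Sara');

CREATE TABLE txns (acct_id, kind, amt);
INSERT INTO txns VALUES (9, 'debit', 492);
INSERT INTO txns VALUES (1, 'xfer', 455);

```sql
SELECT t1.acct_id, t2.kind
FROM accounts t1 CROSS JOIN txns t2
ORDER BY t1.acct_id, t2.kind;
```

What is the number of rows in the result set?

6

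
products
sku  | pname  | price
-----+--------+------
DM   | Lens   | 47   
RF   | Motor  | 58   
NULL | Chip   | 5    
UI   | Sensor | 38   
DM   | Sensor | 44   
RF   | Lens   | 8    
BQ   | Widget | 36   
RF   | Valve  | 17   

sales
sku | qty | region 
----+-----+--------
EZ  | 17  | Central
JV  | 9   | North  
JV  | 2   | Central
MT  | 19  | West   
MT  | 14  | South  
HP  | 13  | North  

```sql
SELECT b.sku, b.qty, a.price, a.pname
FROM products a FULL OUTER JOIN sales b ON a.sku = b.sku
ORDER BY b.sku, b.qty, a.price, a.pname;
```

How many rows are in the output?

14

FULL OUTER JOIN keeps every row from both sides; unmatched rows get NULL for the other side's columns.
Matching on a.sku = b.sku. A NULL in a compared column never satisfies the condition.
- sku=DM: no b row matches, row kept with b columns NULL.
- sku=RF: no b row matches, row kept with b columns NULL.
- sku=NULL: no b row matches, row kept with b columns NULL.
- sku=UI: no b row matches, row kept with b columns NULL.
- sku=DM: no b row matches, row kept with b columns NULL.
- sku=RF: no b row matches, row kept with b columns NULL.
- sku=BQ: no b row matches, row kept with b columns NULL.
- sku=RF: no b row matches, row kept with b columns NULL.
- 6 row(s) from b found no a partner → padded with NULL.
Total: 0 matched + 14 padded = 14 rows.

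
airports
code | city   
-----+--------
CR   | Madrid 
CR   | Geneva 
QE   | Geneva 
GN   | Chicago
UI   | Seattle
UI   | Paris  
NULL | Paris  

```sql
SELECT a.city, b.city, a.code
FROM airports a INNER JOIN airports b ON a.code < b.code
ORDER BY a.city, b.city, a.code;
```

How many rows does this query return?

13

INNER JOIN keeps only pairs where the ON condition holds.
Matching on a.code < b.code. A NULL in a compared column never satisfies the condition.
- a[0] code=CR → 4 match(es) in b → 4 row(s).
- a[1] code=CR → 4 match(es) in b → 4 row(s).
- a[2] code=QE → 2 match(es) in b → 2 row(s).
- a[3] code=GN → 3 match(es) in b → 3 row(s).
- a[4] code=UI → no match; dropped.
- a[5] code=UI → no match; dropped.
- a[6] code=NULL → no match; dropped.
Total: 13 rows.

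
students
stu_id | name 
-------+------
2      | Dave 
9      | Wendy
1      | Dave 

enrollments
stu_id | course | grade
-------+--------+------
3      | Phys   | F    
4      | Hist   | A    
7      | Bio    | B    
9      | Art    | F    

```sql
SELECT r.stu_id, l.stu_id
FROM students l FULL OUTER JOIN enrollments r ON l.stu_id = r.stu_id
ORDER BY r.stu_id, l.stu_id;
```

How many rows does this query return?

6

FULL OUTER JOIN keeps every row from both sides; unmatched rows get NULL for the other side's columns.
Matching on l.stu_id = r.stu_id.
Matched pairs: 1; unmatched l rows kept: 2; unmatched r rows kept: 3.
Total: 1 matched + 5 padded = 6 rows.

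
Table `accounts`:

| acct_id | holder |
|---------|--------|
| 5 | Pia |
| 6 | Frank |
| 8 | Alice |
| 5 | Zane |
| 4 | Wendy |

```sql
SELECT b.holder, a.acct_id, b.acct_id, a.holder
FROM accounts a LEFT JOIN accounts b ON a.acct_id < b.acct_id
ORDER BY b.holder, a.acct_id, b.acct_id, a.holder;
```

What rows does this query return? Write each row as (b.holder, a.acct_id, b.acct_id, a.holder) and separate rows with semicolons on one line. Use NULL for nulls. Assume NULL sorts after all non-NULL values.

(Alice, 4, 8, Wendy); (Alice, 5, 8, Pia); (Alice, 5, 8, Zane); (Alice, 6, 8, Frank); (Frank, 4, 6, Wendy); (Frank, 5, 6, Pia); (Frank, 5, 6, Zane); (Pia, 4, 5, Wendy); (Zane, 4, 5, Wendy); (NULL, 8, NULL, Alice)

LEFT JOIN keeps every row from `accounts a`; unmatched rows get NULL for `accounts b`'s columns.
Matching on a.acct_id < b.acct_id.
- a row (acct_id=5): matches 2 b row(s) → 2 output row(s).
- a row (acct_id=6): matches 1 b row(s) → 1 output row(s).
- a row (acct_id=8): no match → kept, b columns NULL.
- a row (acct_id=5): matches 2 b row(s) → 2 output row(s).
- a row (acct_id=4): matches 4 b row(s) → 4 output row(s).
After projecting and ordering:
b.holder | a.acct_id | b.acct_id | a.holder
Alice | 4 | 8 | Wendy
Alice | 5 | 8 | Pia
Alice | 5 | 8 | Zane
Alice | 6 | 8 | Frank
Frank | 4 | 6 | Wendy
Frank | 5 | 6 | Pia
Frank | 5 | 6 | Zane
Pia | 4 | 5 | Wendy
Zane | 4 | 5 | Wendy
NULL | 8 | NULL | Alice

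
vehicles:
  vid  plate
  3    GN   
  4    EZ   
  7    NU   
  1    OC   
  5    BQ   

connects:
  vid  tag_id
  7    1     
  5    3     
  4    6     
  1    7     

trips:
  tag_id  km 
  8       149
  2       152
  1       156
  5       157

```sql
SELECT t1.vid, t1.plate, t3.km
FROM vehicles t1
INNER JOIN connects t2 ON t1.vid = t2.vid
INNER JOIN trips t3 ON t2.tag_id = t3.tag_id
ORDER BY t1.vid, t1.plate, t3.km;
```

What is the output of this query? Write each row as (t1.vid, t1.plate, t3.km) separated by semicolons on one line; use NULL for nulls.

(7, NU, 156)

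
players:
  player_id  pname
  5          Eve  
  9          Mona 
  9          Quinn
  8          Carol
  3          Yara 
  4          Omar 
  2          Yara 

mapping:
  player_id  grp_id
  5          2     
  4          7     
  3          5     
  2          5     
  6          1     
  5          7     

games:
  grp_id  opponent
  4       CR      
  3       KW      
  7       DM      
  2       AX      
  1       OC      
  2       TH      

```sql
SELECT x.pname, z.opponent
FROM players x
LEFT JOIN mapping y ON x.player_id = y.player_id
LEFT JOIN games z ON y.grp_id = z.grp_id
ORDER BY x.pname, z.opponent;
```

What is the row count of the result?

9

Evaluate left to right. First `players x LEFT JOIN mapping y` on player_id: 8 row(s).
Then LEFT JOIN `games z` on grp_id: each of those 8 rows is kept; rows whose y.grp_id has no match in z get NULL for z's columns.
Result: 9 row(s).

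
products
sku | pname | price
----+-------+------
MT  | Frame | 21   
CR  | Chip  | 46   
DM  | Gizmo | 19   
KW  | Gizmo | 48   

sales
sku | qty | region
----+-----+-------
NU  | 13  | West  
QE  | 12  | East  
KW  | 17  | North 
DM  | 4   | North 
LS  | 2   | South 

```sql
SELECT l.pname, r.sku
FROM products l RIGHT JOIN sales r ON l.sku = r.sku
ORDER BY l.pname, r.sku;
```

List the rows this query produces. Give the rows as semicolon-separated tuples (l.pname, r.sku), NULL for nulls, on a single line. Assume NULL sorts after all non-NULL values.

(Gizmo, DM); (Gizmo, KW); (NULL, LS); (NULL, NU); (NULL, QE)

RIGHT JOIN keeps every row from `sales`; unmatched rows get NULL for `products`'s columns.
Matching on l.sku = r.sku.
- l (sku=MT) has no partner in r.
- l (sku=CR) has no partner in r.
- l (sku=DM) pairs with 1 row(s) of r.
- l (sku=KW) pairs with 1 row(s) of r.
- 3 r row(s) had no l match → kept, l columns NULL.
After projecting and ordering:
l.pname | r.sku
Gizmo | DM
Gizmo | KW
NULL | LS
NULL | NU
NULL | QE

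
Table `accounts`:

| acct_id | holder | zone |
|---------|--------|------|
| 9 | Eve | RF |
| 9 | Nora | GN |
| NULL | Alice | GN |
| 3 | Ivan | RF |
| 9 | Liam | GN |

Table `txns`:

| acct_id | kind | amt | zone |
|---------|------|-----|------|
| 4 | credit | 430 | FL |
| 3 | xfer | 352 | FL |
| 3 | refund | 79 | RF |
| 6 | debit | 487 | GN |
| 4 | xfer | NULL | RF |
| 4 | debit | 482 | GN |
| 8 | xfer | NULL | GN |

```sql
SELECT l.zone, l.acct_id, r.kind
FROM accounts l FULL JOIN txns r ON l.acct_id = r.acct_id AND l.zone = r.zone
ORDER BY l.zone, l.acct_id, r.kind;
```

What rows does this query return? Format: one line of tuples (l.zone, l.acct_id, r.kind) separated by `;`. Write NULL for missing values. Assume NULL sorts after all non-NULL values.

FULL OUTER JOIN keeps every row from both sides; unmatched rows get NULL for the other side's columns.
Matching on l.acct_id = r.acct_id AND l.zone = r.zone. A NULL in a compared column never satisfies the condition.
- acct_id=9, zone=RF: no r row matches, row kept with r columns NULL.
- acct_id=9, zone=GN: no r row matches, row kept with r columns NULL.
- acct_id=NULL, zone=GN: no r row matches, row kept with r columns NULL.
- acct_id=3, zone=RF: 1 matching r row(s), so 1 row(s) emitted.
- acct_id=9, zone=GN: no r row matches, row kept with r columns NULL.
- 6 r row(s) had no l match → kept, l columns NULL.

(GN, 9, NULL); (GN, 9, NULL); (GN, NULL, NULL); (RF, 3, refund); (RF, 9, NULL); (NULL, NULL, credit); (NULL, NULL, debit); (NULL, NULL, debit); (NULL, NULL, xfer); (NULL, NULL, xfer); (NULL, NULL, xfer)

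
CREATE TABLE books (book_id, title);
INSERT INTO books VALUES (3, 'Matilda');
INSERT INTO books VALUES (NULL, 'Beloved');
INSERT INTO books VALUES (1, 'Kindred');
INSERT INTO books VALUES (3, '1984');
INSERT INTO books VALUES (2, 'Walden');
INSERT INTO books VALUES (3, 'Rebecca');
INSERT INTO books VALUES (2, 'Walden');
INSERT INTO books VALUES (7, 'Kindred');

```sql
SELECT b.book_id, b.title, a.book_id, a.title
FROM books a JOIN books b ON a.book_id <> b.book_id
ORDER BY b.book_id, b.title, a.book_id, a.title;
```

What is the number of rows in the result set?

34

INNER JOIN keeps only pairs where the ON condition holds.
Matching on a.book_id <> b.book_id. A NULL in a compared column never satisfies the condition.
- a row (book_id=3): matches 4 b row(s) → 4 output row(s).
- a row (book_id=NULL): no match → dropped.
- a row (book_id=1): matches 6 b row(s) → 6 output row(s).
- a row (book_id=3): matches 4 b row(s) → 4 output row(s).
- a row (book_id=2): matches 5 b row(s) → 5 output row(s).
- a row (book_id=3): matches 4 b row(s) → 4 output row(s).
- a row (book_id=2): matches 5 b row(s) → 5 output row(s).
- a row (book_id=7): matches 6 b row(s) → 6 output row(s).
Total: 34 rows.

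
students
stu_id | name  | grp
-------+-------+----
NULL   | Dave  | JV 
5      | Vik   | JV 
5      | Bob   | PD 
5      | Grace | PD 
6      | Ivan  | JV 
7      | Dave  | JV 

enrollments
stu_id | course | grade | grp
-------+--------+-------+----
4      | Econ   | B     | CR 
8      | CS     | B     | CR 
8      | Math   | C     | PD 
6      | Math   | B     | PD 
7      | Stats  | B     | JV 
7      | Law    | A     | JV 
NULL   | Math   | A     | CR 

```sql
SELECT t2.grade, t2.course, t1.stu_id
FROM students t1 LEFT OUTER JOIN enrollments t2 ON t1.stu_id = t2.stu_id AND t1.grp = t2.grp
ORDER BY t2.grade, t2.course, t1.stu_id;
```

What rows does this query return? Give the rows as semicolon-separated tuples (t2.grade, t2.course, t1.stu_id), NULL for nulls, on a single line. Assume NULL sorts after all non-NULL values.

(A, Law, 7); (B, Stats, 7); (NULL, NULL, 5); (NULL, NULL, 5); (NULL, NULL, 5); (NULL, NULL, 6); (NULL, NULL, NULL)

LEFT JOIN keeps every row from `students`; unmatched rows get NULL for `enrollments`'s columns.
Matching on t1.stu_id = t2.stu_id AND t1.grp = t2.grp. A NULL in a compared column never satisfies the condition.
- t1 (stu_id=NULL, grp=JV) has no partner → padded with NULL.
- t1 (stu_id=5, grp=JV) has no partner → padded with NULL.
- t1 (stu_id=5, grp=PD) has no partner → padded with NULL.
- t1 (stu_id=5, grp=PD) has no partner → padded with NULL.
- t1 (stu_id=6, grp=JV) has no partner → padded with NULL.
- t1 (stu_id=7, grp=JV) pairs with 2 row(s) of t2.
After projecting and ordering:
t2.grade | t2.course | t1.stu_id
A | Law | 7
B | Stats | 7
NULL | NULL | 5
NULL | NULL | 5
NULL | NULL | 5
NULL | NULL | 6
NULL | NULL | NULL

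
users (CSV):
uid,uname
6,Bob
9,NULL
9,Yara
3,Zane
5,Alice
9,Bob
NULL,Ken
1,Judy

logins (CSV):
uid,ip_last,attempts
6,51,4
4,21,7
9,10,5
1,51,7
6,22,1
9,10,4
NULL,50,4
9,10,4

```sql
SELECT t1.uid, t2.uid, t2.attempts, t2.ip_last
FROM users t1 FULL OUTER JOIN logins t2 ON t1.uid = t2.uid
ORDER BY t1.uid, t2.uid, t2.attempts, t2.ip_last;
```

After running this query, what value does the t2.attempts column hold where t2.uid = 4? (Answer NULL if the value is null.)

7

FULL OUTER JOIN keeps every row from both sides; unmatched rows get NULL for the other side's columns.
Matching on t1.uid = t2.uid. A NULL in a compared column never satisfies the condition.
- t1 (uid=6) pairs with 2 row(s) of t2.
- t1 (uid=9) pairs with 3 row(s) of t2.
- t1 (uid=9) pairs with 3 row(s) of t2.
- t1 (uid=3) has no partner → padded with NULL.
- t1 (uid=5) has no partner → padded with NULL.
- t1 (uid=9) pairs with 3 row(s) of t2.
- t1 (uid=NULL) has no partner → padded with NULL.
- t1 (uid=1) pairs with 1 row(s) of t2.
- 2 row(s) from t2 found no t1 partner → padded with NULL.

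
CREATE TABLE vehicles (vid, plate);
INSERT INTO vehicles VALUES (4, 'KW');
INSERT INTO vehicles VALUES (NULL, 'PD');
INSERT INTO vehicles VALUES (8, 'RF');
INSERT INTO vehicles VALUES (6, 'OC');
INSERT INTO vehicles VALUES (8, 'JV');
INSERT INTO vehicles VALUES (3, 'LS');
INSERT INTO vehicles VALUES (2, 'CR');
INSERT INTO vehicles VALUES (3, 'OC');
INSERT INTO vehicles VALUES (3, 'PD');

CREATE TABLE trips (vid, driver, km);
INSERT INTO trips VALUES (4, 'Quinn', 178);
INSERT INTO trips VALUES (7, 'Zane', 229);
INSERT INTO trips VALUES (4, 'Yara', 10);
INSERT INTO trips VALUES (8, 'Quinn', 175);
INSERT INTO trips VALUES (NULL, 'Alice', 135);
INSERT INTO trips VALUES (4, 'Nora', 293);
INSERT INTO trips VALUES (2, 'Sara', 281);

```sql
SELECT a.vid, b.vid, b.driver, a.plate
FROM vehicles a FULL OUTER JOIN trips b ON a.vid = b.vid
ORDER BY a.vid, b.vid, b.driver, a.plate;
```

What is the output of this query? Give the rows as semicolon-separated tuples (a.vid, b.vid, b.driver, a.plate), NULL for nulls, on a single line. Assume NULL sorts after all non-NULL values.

(2, 2, Sara, CR); (3, NULL, NULL, LS); (3, NULL, NULL, OC); (3, NULL, NULL, PD); (4, 4, Nora, KW); (4, 4, Quinn, KW); (4, 4, Yara, KW); (6, NULL, NULL, OC); (8, 8, Quinn, JV); (8, 8, Quinn, RF); (NULL, 7, Zane, NULL); (NULL, NULL, Alice, NULL); (NULL, NULL, NULL, PD)

FULL OUTER JOIN keeps every row from both sides; unmatched rows get NULL for the other side's columns.
Matching on a.vid = b.vid. A NULL in a compared column never satisfies the condition.
- a[0] vid=4 → 3 match(es) in b → 3 row(s).
- a[1] vid=NULL → no match; kept with NULLs on the b side.
- a[2] vid=8 → 1 match(es) in b → 1 row(s).
- a[3] vid=6 → no match; kept with NULLs on the b side.
- a[4] vid=8 → 1 match(es) in b → 1 row(s).
- a[5] vid=3 → no match; kept with NULLs on the b side.
- a[6] vid=2 → 1 match(es) in b → 1 row(s).
- a[7] vid=3 → no match; kept with NULLs on the b side.
- a[8] vid=3 → no match; kept with NULLs on the b side.
- 2 b row(s) had no a match → kept, a columns NULL.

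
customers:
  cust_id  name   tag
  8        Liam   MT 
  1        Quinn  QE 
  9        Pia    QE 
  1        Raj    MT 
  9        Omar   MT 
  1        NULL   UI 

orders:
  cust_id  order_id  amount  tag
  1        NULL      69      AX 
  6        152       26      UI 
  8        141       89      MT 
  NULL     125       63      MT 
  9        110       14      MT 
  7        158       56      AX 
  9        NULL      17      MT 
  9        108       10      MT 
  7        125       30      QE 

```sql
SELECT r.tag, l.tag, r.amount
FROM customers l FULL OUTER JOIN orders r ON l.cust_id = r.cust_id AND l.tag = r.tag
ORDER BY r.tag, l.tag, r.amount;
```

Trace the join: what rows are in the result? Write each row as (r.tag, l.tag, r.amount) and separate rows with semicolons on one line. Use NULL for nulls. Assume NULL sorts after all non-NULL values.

(AX, NULL, 56); (AX, NULL, 69); (MT, MT, 10); (MT, MT, 14); (MT, MT, 17); (MT, MT, 89); (MT, NULL, 63); (QE, NULL, 30); (UI, NULL, 26); (NULL, MT, NULL); (NULL, QE, NULL); (NULL, QE, NULL); (NULL, UI, NULL)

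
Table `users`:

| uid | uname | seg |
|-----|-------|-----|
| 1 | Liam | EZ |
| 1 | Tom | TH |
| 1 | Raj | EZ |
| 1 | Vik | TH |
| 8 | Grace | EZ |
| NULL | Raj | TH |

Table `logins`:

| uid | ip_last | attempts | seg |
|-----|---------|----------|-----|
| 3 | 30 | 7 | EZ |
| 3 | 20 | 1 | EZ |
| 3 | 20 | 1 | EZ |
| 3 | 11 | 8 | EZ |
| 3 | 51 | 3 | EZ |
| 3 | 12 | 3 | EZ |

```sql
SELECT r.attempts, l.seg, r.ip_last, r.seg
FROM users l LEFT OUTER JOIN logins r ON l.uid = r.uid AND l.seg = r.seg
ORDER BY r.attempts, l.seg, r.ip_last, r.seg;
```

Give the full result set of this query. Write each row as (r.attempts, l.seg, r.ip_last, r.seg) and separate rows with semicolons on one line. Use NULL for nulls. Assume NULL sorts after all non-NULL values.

LEFT JOIN keeps every row from `users`; unmatched rows get NULL for `logins`'s columns.
Matching on l.uid = r.uid AND l.seg = r.seg. A NULL in a compared column never satisfies the condition.
- uid=1, seg=EZ: no r row matches, row kept with r columns NULL.
- uid=1, seg=TH: no r row matches, row kept with r columns NULL.
- uid=1, seg=EZ: no r row matches, row kept with r columns NULL.
- uid=1, seg=TH: no r row matches, row kept with r columns NULL.
- uid=8, seg=EZ: no r row matches, row kept with r columns NULL.
- uid=NULL, seg=TH: no r row matches, row kept with r columns NULL.
After projecting and ordering:
r.attempts | l.seg | r.ip_last | r.seg
NULL | EZ | NULL | NULL
NULL | EZ | NULL | NULL
NULL | EZ | NULL | NULL
NULL | TH | NULL | NULL
NULL | TH | NULL | NULL
NULL | TH | NULL | NULL

(NULL, EZ, NULL, NULL); (NULL, EZ, NULL, NULL); (NULL, EZ, NULL, NULL); (NULL, TH, NULL, NULL); (NULL, TH, NULL, NULL); (NULL, TH, NULL, NULL)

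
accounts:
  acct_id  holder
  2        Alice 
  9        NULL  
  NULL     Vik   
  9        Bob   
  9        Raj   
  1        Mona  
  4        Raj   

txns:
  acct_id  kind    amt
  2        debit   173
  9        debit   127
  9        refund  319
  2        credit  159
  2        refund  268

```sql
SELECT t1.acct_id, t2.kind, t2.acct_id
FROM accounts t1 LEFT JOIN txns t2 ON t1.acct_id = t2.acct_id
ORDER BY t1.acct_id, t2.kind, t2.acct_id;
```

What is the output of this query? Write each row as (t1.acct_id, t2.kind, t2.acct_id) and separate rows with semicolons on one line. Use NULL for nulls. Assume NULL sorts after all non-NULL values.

LEFT JOIN keeps every row from `accounts`; unmatched rows get NULL for `txns`'s columns.
Matching on t1.acct_id = t2.acct_id. A NULL in a compared column never satisfies the condition.
- acct_id=2: 3 matching t2 row(s), so 3 row(s) emitted.
- acct_id=9: 2 matching t2 row(s), so 2 row(s) emitted.
- acct_id=NULL: no t2 row matches, row kept with t2 columns NULL.
- acct_id=9: 2 matching t2 row(s), so 2 row(s) emitted.
- acct_id=9: 2 matching t2 row(s), so 2 row(s) emitted.
- acct_id=1: no t2 row matches, row kept with t2 columns NULL.
- acct_id=4: no t2 row matches, row kept with t2 columns NULL.

(1, NULL, NULL); (2, credit, 2); (2, debit, 2); (2, refund, 2); (4, NULL, NULL); (9, debit, 9); (9, debit, 9); (9, debit, 9); (9, refund, 9); (9, refund, 9); (9, refund, 9); (NULL, NULL, NULL)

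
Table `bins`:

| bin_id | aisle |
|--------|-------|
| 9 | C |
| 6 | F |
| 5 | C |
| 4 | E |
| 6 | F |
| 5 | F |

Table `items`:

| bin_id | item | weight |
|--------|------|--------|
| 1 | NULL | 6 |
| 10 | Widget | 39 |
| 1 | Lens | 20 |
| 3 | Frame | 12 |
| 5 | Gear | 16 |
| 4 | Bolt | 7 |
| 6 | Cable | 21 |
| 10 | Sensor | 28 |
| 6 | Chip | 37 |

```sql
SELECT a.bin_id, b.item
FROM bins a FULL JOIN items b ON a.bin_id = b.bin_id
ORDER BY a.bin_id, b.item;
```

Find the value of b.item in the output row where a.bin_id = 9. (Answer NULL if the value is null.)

FULL OUTER JOIN keeps every row from both sides; unmatched rows get NULL for the other side's columns.
Matching on a.bin_id = b.bin_id.
- a row (bin_id=9): no match → kept, b columns NULL.
- a row (bin_id=6): matches 2 b row(s) → 2 output row(s).
- a row (bin_id=5): matches 1 b row(s) → 1 output row(s).
- a row (bin_id=4): matches 1 b row(s) → 1 output row(s).
- a row (bin_id=6): matches 2 b row(s) → 2 output row(s).
- a row (bin_id=5): matches 1 b row(s) → 1 output row(s).
- 5 row(s) from b found no a partner → padded with NULL.

NULL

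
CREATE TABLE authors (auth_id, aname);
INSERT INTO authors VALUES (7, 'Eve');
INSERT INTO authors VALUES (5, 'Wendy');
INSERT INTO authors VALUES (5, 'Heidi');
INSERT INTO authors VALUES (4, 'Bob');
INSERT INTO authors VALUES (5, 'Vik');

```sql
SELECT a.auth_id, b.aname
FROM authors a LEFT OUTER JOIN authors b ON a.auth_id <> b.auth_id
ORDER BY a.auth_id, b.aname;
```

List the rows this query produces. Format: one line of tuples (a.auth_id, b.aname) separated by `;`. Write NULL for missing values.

LEFT JOIN keeps every row from `authors a`; unmatched rows get NULL for `authors b`'s columns.
Matching on a.auth_id <> b.auth_id.
- a[0] auth_id=7 → 4 match(es) in b → 4 row(s).
- a[1] auth_id=5 → 2 match(es) in b → 2 row(s).
- a[2] auth_id=5 → 2 match(es) in b → 2 row(s).
- a[3] auth_id=4 → 4 match(es) in b → 4 row(s).
- a[4] auth_id=5 → 2 match(es) in b → 2 row(s).

(4, Eve); (4, Heidi); (4, Vik); (4, Wendy); (5, Bob); (5, Bob); (5, Bob); (5, Eve); (5, Eve); (5, Eve); (7, Bob); (7, Heidi); (7, Vik); (7, Wendy)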